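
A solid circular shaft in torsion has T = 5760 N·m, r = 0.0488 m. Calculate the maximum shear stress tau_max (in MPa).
Model: a solid circular shaft in torsion, so tau_max = (2·T) / (π·r^3).
Substitute:
  tau_max = (2 × 5760) / (π × 0.0488^3)
  tau_max = 3.155 × 10⁷ Pa
Convert: tau_max = 3.155 × 10⁷ Pa = 31.55 MPa
Final answer: tau_max = 31.55 MPa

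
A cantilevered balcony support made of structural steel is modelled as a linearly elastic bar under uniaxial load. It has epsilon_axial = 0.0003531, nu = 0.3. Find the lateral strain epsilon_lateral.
Model: a linearly elastic bar under uniaxial load, so epsilon_lateral = -nu·epsilon_axial.
Substitute:
  epsilon_lateral = -(0.3 × 0.0003531)
  epsilon_lateral = -0.0001059
Final answer: epsilon_lateral = -0.0001059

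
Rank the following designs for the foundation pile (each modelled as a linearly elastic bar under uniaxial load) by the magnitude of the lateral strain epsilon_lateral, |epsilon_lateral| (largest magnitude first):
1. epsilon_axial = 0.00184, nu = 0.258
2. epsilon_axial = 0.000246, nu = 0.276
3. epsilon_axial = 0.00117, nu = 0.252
Model: a linearly elastic bar under uniaxial load, so epsilon_lateral = -nu·epsilon_axial (SI units).
  Case 1: epsilon_lateral = -(0.258 × 0.00184) = -0.0004747
  Case 2: epsilon_lateral = -(0.276 × 0.000246) = -6.79 × 10⁻⁵
  Case 3: epsilon_lateral = -(0.252 × 0.00117) = -0.0002948
Ordering by |epsilon_lateral|: 0.0004747 (case 1) > 0.0002948 (case 3) > 6.79 × 10⁻⁵ (case 2)
Final answer: 1, 3, 2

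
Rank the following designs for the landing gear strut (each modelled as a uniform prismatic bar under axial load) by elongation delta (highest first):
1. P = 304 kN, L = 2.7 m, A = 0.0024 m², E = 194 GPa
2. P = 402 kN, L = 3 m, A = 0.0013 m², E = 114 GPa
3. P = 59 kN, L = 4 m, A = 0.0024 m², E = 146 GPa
Model: a uniform prismatic bar under axial load, so delta = (P·L) / (A·E) (SI units).
  Case 1: delta = (304000 × 2.7) / (0.0024 × (1.94 × 10¹¹)) = 0.001763 m = 1.763 mm
  Case 2: delta = (402000 × 3) / (0.0013 × (1.14 × 10¹¹)) = 0.008138 m = 8.138 mm
  Case 3: delta = (59000 × 4) / (0.0024 × (1.46 × 10¹¹)) = 0.0006735 m = 0.6735 mm
Ordering: 8.138 mm (case 2) > 1.763 mm (case 1) > 0.6735 mm (case 3)
Final answer: 2, 1, 3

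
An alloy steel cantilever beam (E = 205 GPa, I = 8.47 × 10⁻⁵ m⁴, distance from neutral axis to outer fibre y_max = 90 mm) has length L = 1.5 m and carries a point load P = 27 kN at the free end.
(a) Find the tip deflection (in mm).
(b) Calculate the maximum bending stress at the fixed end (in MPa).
(a) Tip deflection of a cantilever with an end point load: δ = P·L^3 / (3·E·I). Convert P = 27 kN = 27000 N, E = 205 GPa = 2.05 × 10¹¹ Pa.
  δ = (27000 × 1.5^3) / (3 × (2.05 × 10¹¹) × (8.47 × 10⁻⁵)) = 0.001749 m = 1.749 mm
(b) Maximum bending moment at the fixed end: M = P·L = 27000 × 1.5 = 40500 N·m. Convert y_max = 90 mm = 0.09 m.
  σ = M·y_max / I = (40500 × 0.09) / (8.47 × 10⁻⁵) = 4.303 × 10⁷ Pa = 43.03 MPa
Final answer: (a) δ = 1.749 mm, (b) σ = 43.03 MPa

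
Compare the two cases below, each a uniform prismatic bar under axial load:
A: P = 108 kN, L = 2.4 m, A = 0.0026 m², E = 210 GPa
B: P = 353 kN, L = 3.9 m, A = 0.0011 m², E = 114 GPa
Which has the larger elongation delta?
Model: a uniform prismatic bar under axial load, so delta = (P·L) / (A·E) (SI units).
  A: delta = (108000 × 2.4) / (0.0026 × (2.1 × 10¹¹)) = 0.0004747 m = 0.4747 mm
  B: delta = (353000 × 3.9) / (0.0011 × (1.14 × 10¹¹)) = 0.01098 m = 10.98 mm
10.98 mm > 0.4747 mm, so B is larger.
Final answer: B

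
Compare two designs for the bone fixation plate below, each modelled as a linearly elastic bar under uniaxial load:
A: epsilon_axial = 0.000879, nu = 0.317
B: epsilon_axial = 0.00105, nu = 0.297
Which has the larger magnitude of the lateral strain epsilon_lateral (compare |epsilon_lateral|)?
Model: a linearly elastic bar under uniaxial load, so epsilon_lateral = -nu·epsilon_axial (SI units).
  A: epsilon_lateral = -(0.317 × 0.000879) = -0.0002786
  B: epsilon_lateral = -(0.297 × 0.00105) = -0.0003118
|epsilon_lateral|: A = 0.0002786, B = 0.0003118, so B is larger in magnitude.
Final answer: B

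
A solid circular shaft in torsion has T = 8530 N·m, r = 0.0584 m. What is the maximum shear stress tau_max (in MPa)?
Model: a solid circular shaft in torsion, so tau_max = (2·T) / (π·r^3).
Substitute:
  tau_max = (2 × 8530) / (π × 0.0584^3)
  tau_max = 2.726 × 10⁷ Pa
Convert: tau_max = 2.726 × 10⁷ Pa = 27.26 MPa
Final answer: tau_max = 27.26 MPa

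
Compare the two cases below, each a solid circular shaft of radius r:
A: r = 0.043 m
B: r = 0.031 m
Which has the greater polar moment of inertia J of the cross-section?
Model: a solid circular shaft of radius r, so J = (π·r^4) / 2 (SI units).
  A: J = (π × 0.043^4) / 2 = 5.37 × 10⁻⁶ m⁴
  B: J = (π × 0.031^4) / 2 = 1.451 × 10⁻⁶ m⁴
5.37 × 10⁻⁶ m⁴ > 1.451 × 10⁻⁶ m⁴, so A is larger.
Final answer: A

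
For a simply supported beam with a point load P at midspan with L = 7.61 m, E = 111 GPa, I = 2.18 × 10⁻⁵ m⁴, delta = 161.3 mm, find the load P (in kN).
Model: a simply supported beam with a point load P at midspan, so delta = (P·L^3) / (48·E·I).
Solve for P: P = (48·delta·E·I) / L^3.
Convert to SI units:
  E = 111 GPa = 1.11 × 10¹¹ Pa
  delta = 161.3 mm = 0.1613 m
Substitute:
  P = (48 × 0.1613 × (1.11 × 10¹¹) × (2.18 × 10⁻⁵)) / 7.61^3
  P = 42510 N
Convert: P = 42510 N = 42.51 kN
Final answer: P = 42.51 kN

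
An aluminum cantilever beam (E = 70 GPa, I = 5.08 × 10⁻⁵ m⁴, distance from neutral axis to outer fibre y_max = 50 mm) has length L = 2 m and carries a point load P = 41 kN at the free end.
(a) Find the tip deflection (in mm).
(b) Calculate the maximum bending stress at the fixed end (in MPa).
(a) Tip deflection of a cantilever with an end point load: δ = P·L^3 / (3·E·I). Convert P = 41 kN = 41000 N, E = 70 GPa = 7 × 10¹⁰ Pa.
  δ = (41000 × 2^3) / (3 × (7 × 10¹⁰) × (5.08 × 10⁻⁵)) = 0.03075 m = 30.75 mm
(b) Maximum bending moment at the fixed end: M = P·L = 41000 × 2 = 82000 N·m. Convert y_max = 50 mm = 0.05 m.
  σ = M·y_max / I = (82000 × 0.05) / (5.08 × 10⁻⁵) = 8.071 × 10⁷ Pa = 80.71 MPa
Final answer: (a) δ = 30.75 mm, (b) σ = 80.71 MPa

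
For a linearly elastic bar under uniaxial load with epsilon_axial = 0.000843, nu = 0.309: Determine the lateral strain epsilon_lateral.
Model: a linearly elastic bar under uniaxial load, so epsilon_lateral = -nu·epsilon_axial.
Substitute:
  epsilon_lateral = -(0.309 × 0.000843)
  epsilon_lateral = -0.0002605
Final answer: epsilon_lateral = -0.0002605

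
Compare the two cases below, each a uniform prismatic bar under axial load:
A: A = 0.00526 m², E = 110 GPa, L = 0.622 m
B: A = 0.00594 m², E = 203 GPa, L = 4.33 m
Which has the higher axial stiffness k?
Model: a uniform prismatic bar under axial load, so k = (A·E) / L (SI units).
  A: k = (0.00526 × (1.1 × 10¹¹)) / 0.622 = 9.302 × 10⁸ N/m = 930.2 MN/m
  B: k = (0.00594 × (2.03 × 10¹¹)) / 4.33 = 2.785 × 10⁸ N/m = 278.5 MN/m
930.2 MN/m > 278.5 MN/m, so A is larger.
Final answer: A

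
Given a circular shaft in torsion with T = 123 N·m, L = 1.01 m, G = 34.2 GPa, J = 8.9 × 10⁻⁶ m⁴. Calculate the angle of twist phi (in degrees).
Model: a circular shaft in torsion, so phi = (T·L) / (G·J).
Convert to SI units:
  G = 34.2 GPa = 3.42 × 10¹⁰ Pa
Substitute:
  phi = (123 × 1.01) / ((3.42 × 10¹⁰) × (8.9 × 10⁻⁶))
  phi = 0.0004081 rad
Convert to degrees: phi = 0.0004081 × 180/π = 0.02338°
Final answer: phi = 0.02338°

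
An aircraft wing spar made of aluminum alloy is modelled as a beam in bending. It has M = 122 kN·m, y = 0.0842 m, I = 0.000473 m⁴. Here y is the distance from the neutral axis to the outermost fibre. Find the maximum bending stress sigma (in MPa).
Model: a beam in bending, so sigma = (M·y) / I.
Convert to SI units:
  M = 122 kN·m = 122000 N·m
Substitute:
  sigma = (122000 × 0.0842) / 0.000473
  sigma = 2.172 × 10⁷ Pa
Convert: sigma = 2.172 × 10⁷ Pa = 21.72 MPa
Final answer: sigma = 21.72 MPa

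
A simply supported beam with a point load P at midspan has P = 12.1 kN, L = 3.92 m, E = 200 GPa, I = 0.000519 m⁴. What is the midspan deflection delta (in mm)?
Model: a simply supported beam with a point load P at midspan, so delta = (P·L^3) / (48·E·I).
Convert to SI units:
  P = 12.1 kN = 12100 N
  E = 200 GPa = 2 × 10¹¹ Pa
Substitute:
  delta = (12100 × 3.92^3) / (48 × (2 × 10¹¹) × 0.000519)
  delta = 0.0001463 m
Convert: delta = 0.0001463 m = 0.1463 mm
Final answer: delta = 0.1463 mm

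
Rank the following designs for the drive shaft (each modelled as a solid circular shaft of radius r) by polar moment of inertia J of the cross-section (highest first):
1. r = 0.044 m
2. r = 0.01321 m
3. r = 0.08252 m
Model: a solid circular shaft of radius r, so J = (π·r^4) / 2 (SI units).
  Case 1: J = (π × 0.044^4) / 2 = 5.887 × 10⁻⁶ m⁴
  Case 2: J = (π × 0.01321^4) / 2 = 4.783 × 10⁻⁸ m⁴
  Case 3: J = (π × 0.08252^4) / 2 = 7.284 × 10⁻⁵ m⁴
Ordering: 7.284 × 10⁻⁵ m⁴ (case 3) > 5.887 × 10⁻⁶ m⁴ (case 1) > 4.783 × 10⁻⁸ m⁴ (case 2)
Final answer: 3, 1, 2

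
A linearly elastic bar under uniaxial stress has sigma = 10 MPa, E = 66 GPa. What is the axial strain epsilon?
Model: a linearly elastic bar under uniaxial stress, so epsilon = sigma / E.
Convert to SI units:
  sigma = 10 MPa = 1 × 10⁷ Pa
  E = 66 GPa = 6.6 × 10¹⁰ Pa
Substitute:
  epsilon = (1 × 10⁷) / (6.6 × 10¹⁰)
  epsilon = 0.0001515
Final answer: epsilon = 0.0001515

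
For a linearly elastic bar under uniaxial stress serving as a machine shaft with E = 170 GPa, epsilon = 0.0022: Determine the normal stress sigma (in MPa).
Model: a linearly elastic bar under uniaxial stress, so sigma = E·epsilon.
Convert to SI units:
  E = 170 GPa = 1.7 × 10¹¹ Pa
Substitute:
  sigma = (1.7 × 10¹¹) × 0.0022
  sigma = 3.74 × 10⁸ Pa
Convert: sigma = 3.74 × 10⁸ Pa = 374 MPa
Final answer: sigma = 374 MPa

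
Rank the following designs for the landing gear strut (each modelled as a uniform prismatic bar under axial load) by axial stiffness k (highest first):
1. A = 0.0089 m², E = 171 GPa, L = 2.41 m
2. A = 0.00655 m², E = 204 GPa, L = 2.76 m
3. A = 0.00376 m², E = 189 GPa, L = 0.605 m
Model: a uniform prismatic bar under axial load, so k = (A·E) / L (SI units).
  Case 1: k = (0.0089 × (1.71 × 10¹¹)) / 2.41 = 6.315 × 10⁸ N/m = 631.5 MN/m
  Case 2: k = (0.00655 × (2.04 × 10¹¹)) / 2.76 = 4.841 × 10⁸ N/m = 484.1 MN/m
  Case 3: k = (0.00376 × (1.89 × 10¹¹)) / 0.605 = 1.175 × 10⁹ N/m = 1175 MN/m
Ordering: 1175 MN/m (case 3) > 631.5 MN/m (case 1) > 484.1 MN/m (case 2)
Final answer: 3, 1, 2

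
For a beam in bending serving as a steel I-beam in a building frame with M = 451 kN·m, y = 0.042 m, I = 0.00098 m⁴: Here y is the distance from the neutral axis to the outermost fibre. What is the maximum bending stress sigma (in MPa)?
Model: a beam in bending, so sigma = (M·y) / I.
Convert to SI units:
  M = 451 kN·m = 451000 N·m
Substitute:
  sigma = (451000 × 0.042) / 0.00098
  sigma = 1.933 × 10⁷ Pa
Convert: sigma = 1.933 × 10⁷ Pa = 19.33 MPa
Final answer: sigma = 19.33 MPa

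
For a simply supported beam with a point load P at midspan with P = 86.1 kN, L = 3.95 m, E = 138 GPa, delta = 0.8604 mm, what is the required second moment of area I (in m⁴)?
Model: a simply supported beam with a point load P at midspan, so delta = (P·L^3) / (48·E·I).
Solve for I: I = (P·L^3) / (48·delta·E).
Convert to SI units:
  P = 86.1 kN = 86100 N
  E = 138 GPa = 1.38 × 10¹¹ Pa
  delta = 0.8604 mm = 0.0008604 m
Substitute:
  I = (86100 × 3.95^3) / (48 × 0.0008604 × (1.38 × 10¹¹))
  I = 0.0009311 m⁴
Final answer: I = 0.0009311 m⁴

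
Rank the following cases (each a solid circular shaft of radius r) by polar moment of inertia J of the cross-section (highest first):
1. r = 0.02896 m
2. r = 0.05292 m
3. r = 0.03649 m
Model: a solid circular shaft of radius r, so J = (π·r^4) / 2 (SI units).
  Case 1: J = (π × 0.02896^4) / 2 = 1.105 × 10⁻⁶ m⁴
  Case 2: J = (π × 0.05292^4) / 2 = 1.232 × 10⁻⁵ m⁴
  Case 3: J = (π × 0.03649^4) / 2 = 2.785 × 10⁻⁶ m⁴
Ordering: 1.232 × 10⁻⁵ m⁴ (case 2) > 2.785 × 10⁻⁶ m⁴ (case 3) > 1.105 × 10⁻⁶ m⁴ (case 1)
Final answer: 2, 3, 1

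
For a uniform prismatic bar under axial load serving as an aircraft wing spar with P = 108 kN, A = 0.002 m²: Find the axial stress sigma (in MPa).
Model: a uniform prismatic bar under axial load, so sigma = P / A.
Convert to SI units:
  P = 108 kN = 108000 N
Substitute:
  sigma = 108000 / 0.002
  sigma = 5.4 × 10⁷ Pa
Convert: sigma = 5.4 × 10⁷ Pa = 54 MPa
Final answer: sigma = 54 MPa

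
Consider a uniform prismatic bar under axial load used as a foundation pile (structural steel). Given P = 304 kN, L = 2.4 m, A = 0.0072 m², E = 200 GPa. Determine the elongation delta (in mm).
Model: a uniform prismatic bar under axial load, so delta = (P·L) / (A·E).
Convert to SI units:
  P = 304 kN = 304000 N
  E = 200 GPa = 2 × 10¹¹ Pa
Substitute:
  delta = (304000 × 2.4) / (0.0072 × (2 × 10¹¹))
  delta = 0.0005067 m
Convert: delta = 0.0005067 m = 0.5067 mm
Final answer: delta = 0.5067 mm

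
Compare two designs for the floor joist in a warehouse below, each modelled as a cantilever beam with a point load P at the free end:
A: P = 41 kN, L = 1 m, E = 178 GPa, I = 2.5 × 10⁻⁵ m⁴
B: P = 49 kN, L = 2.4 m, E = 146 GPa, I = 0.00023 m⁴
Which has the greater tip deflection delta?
Model: a cantilever beam with a point load P at the free end, so delta = (P·L^3) / (3·E·I) (SI units).
  A: delta = (41000 × 1^3) / (3 × (1.78 × 10¹¹) × (2.5 × 10⁻⁵)) = 0.003071 m = 3.071 mm
  B: delta = (49000 × 2.4^3) / (3 × (1.46 × 10¹¹) × 0.00023) = 0.006724 m = 6.724 mm
6.724 mm > 3.071 mm, so B is larger.
Final answer: B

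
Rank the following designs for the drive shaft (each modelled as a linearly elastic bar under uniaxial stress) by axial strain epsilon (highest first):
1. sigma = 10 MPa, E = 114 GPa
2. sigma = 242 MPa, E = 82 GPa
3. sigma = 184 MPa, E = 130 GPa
Model: a linearly elastic bar under uniaxial stress, so epsilon = sigma / E (SI units).
  Case 1: epsilon = (1 × 10⁷) / (1.14 × 10¹¹) = 8.772 × 10⁻⁵
  Case 2: epsilon = (2.42 × 10⁸) / (8.2 × 10¹⁰) = 0.002951
  Case 3: epsilon = (1.84 × 10⁸) / (1.3 × 10¹¹) = 0.001415
Ordering: 0.002951 (case 2) > 0.001415 (case 3) > 8.772 × 10⁻⁵ (case 1)
Final answer: 2, 3, 1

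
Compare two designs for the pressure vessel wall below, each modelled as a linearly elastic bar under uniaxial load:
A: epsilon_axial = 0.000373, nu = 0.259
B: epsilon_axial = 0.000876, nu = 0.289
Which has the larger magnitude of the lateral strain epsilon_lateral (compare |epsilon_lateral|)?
Model: a linearly elastic bar under uniaxial load, so epsilon_lateral = -nu·epsilon_axial (SI units).
  A: epsilon_lateral = -(0.259 × 0.000373) = -9.661 × 10⁻⁵
  B: epsilon_lateral = -(0.289 × 0.000876) = -0.0002532
|epsilon_lateral|: A = 9.661 × 10⁻⁵, B = 0.0002532, so B is larger in magnitude.
Final answer: B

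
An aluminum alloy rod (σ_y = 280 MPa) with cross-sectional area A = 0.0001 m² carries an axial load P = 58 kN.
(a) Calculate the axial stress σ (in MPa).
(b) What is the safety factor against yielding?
(a) Axial stress σ = P/A. Convert P = 58 kN = 58000 N.
  σ = 58000 / 0.0001 = 5.8 × 10⁸ Pa = 580 MPa
(b) Safety factor SF = σ_y/σ = 280 / 580 = 0.4828
Final answer: (a) σ = 580 MPa, (b) SF = 0.4828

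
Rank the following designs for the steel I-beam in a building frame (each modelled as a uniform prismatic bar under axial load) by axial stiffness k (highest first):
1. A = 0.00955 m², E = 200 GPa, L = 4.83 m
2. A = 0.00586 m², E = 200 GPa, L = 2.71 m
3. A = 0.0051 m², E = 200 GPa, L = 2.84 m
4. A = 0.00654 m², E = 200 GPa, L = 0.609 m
Model: a uniform prismatic bar under axial load, so k = (A·E) / L (SI units).
  Case 1: k = (0.00955 × (2 × 10¹¹)) / 4.83 = 3.954 × 10⁸ N/m = 395.4 MN/m
  Case 2: k = (0.00586 × (2 × 10¹¹)) / 2.71 = 4.325 × 10⁸ N/m = 432.5 MN/m
  Case 3: k = (0.0051 × (2 × 10¹¹)) / 2.84 = 3.592 × 10⁸ N/m = 359.2 MN/m
  Case 4: k = (0.00654 × (2 × 10¹¹)) / 0.609 = 2.148 × 10⁹ N/m = 2148 MN/m
Ordering: 2148 MN/m (case 4) > 432.5 MN/m (case 2) > 395.4 MN/m (case 1) > 359.2 MN/m (case 3)
Final answer: 4, 2, 1, 3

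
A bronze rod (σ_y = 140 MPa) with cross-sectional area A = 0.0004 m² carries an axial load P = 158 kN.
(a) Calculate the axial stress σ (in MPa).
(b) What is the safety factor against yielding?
(a) Axial stress σ = P/A. Convert P = 158 kN = 158000 N.
  σ = 158000 / 0.0004 = 3.95 × 10⁸ Pa = 395 MPa
(b) Safety factor SF = σ_y/σ = 140 / 395 = 0.3544
Final answer: (a) σ = 395 MPa, (b) SF = 0.3544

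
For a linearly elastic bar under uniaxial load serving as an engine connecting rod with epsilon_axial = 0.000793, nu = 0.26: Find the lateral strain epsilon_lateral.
Model: a linearly elastic bar under uniaxial load, so epsilon_lateral = -nu·epsilon_axial.
Substitute:
  epsilon_lateral = -(0.26 × 0.000793)
  epsilon_lateral = -0.0002062
Final answer: epsilon_lateral = -0.0002062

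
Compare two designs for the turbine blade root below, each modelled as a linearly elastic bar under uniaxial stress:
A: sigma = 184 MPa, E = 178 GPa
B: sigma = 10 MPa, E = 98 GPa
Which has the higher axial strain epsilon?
Model: a linearly elastic bar under uniaxial stress, so epsilon = sigma / E (SI units).
  A: epsilon = (1.84 × 10⁸) / (1.78 × 10¹¹) = 0.001034
  B: epsilon = (1 × 10⁷) / (9.8 × 10¹⁰) = 0.000102
0.001034 > 0.000102, so A is larger.
Final answer: A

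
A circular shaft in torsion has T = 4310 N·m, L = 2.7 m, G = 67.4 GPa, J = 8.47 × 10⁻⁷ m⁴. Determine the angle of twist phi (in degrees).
Model: a circular shaft in torsion, so phi = (T·L) / (G·J).
Convert to SI units:
  G = 67.4 GPa = 6.74 × 10¹⁰ Pa
Substitute:
  phi = (4310 × 2.7) / ((6.74 × 10¹⁰) × (8.47 × 10⁻⁷))
  phi = 0.2038 rad
Convert to degrees: phi = 0.2038 × 180/π = 11.68°
Final answer: phi = 11.68°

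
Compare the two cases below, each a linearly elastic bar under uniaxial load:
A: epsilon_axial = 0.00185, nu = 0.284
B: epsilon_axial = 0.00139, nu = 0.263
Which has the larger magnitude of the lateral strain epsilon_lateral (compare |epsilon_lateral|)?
Model: a linearly elastic bar under uniaxial load, so epsilon_lateral = -nu·epsilon_axial (SI units).
  A: epsilon_lateral = -(0.284 × 0.00185) = -0.0005254
  B: epsilon_lateral = -(0.263 × 0.00139) = -0.0003656
|epsilon_lateral|: A = 0.0005254, B = 0.0003656, so A is larger in magnitude.
Final answer: A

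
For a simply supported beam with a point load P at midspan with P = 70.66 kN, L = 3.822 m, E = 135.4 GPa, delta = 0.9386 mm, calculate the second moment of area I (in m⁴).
Model: a simply supported beam with a point load P at midspan, so delta = (P·L^3) / (48·E·I).
Solve for I: I = (P·L^3) / (48·delta·E).
Convert to SI units:
  P = 70.66 kN = 70660 N
  E = 135.4 GPa = 1.354 × 10¹¹ Pa
  delta = 0.9386 mm = 0.0009386 m
Substitute:
  I = (70660 × 3.822^3) / (48 × 0.0009386 × (1.354 × 10¹¹))
  I = 0.0006467 m⁴
Final answer: I = 0.0006467 m⁴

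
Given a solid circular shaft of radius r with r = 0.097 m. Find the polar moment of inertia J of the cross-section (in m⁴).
Model: a solid circular shaft of radius r, so J = (π·r^4) / 2.
Substitute:
  J = (π × 0.097^4) / 2
  J = 0.0001391 m⁴
Final answer: J = 0.0001391 m⁴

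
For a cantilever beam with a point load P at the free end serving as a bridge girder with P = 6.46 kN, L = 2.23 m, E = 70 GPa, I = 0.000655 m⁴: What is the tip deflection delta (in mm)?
Model: a cantilever beam with a point load P at the free end, so delta = (P·L^3) / (3·E·I).
Convert to SI units:
  P = 6.46 kN = 6460 N
  E = 70 GPa = 7 × 10¹⁰ Pa
Substitute:
  delta = (6460 × 2.23^3) / (3 × (7 × 10¹⁰) × 0.000655)
  delta = 0.0005208 m
Convert: delta = 0.0005208 m = 0.5208 mm
Final answer: delta = 0.5208 mm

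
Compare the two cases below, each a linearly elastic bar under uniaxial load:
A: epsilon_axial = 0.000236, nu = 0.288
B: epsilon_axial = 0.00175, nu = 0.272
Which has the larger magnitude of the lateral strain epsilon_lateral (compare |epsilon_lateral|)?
Model: a linearly elastic bar under uniaxial load, so epsilon_lateral = -nu·epsilon_axial (SI units).
  A: epsilon_lateral = -(0.288 × 0.000236) = -6.797 × 10⁻⁵
  B: epsilon_lateral = -(0.272 × 0.00175) = -0.000476
|epsilon_lateral|: A = 6.797 × 10⁻⁵, B = 0.000476, so B is larger in magnitude.
Final answer: B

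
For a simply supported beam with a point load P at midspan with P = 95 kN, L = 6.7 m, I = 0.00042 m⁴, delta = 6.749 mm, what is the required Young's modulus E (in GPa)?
Model: a simply supported beam with a point load P at midspan, so delta = (P·L^3) / (48·E·I).
Solve for E: E = (P·L^3) / (48·delta·I).
Convert to SI units:
  P = 95 kN = 95000 N
  delta = 6.749 mm = 0.006749 m
Substitute:
  E = (95000 × 6.7^3) / (48 × 0.006749 × 0.00042)
  E = 2.1 × 10¹¹ Pa
Convert: E = 2.1 × 10¹¹ Pa = 210 GPa
Final answer: E = 210 GPa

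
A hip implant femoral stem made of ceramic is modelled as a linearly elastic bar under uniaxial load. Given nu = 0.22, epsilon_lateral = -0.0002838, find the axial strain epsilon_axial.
Model: a linearly elastic bar under uniaxial load, so epsilon_lateral = -nu·epsilon_axial.
Solve for epsilon_axial: epsilon_axial = -epsilon_lateral / nu.
Substitute:
  epsilon_axial = -(-0.0002838) / 0.22
  epsilon_axial = 0.00129
Final answer: epsilon_axial = 0.00129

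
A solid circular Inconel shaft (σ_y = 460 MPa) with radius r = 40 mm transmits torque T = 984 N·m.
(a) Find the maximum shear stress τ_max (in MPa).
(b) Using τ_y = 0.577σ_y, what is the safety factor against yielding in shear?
(a) For a solid circular shaft, τ_max = T·r/J with J = π·r^4/2, i.e. τ_max = 2·T / (π·r^3). Convert r = 40 mm = 0.04 m.
  τ_max = (2 × 984) / (π × 0.04^3) = 9.788 × 10⁶ Pa = 9.788 MPa
(b) τ_y = 0.577 × 460 = 265.42 MPa
  SF = τ_y/τ_max = 265.42 / 9.788 = 27.12
Final answer: (a) τ_max = 9.788 MPa, (b) SF = 27.12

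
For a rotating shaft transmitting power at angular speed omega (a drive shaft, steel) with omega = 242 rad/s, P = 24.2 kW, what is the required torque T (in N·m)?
Model: a rotating shaft transmitting power at angular speed omega, so P = T·omega.
Solve for T: T = P / omega.
Convert to SI units:
  P = 24.2 kW = 24200 W
Substitute:
  T = 24200 / 242
  T = 100 N·m
Final answer: T = 100 N·m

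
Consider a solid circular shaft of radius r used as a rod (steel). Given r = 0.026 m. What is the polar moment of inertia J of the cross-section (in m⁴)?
Model: a solid circular shaft of radius r, so J = (π·r^4) / 2.
Substitute:
  J = (π × 0.026^4) / 2
  J = 7.178 × 10⁻⁷ m⁴
Final answer: J = 7.178 × 10⁻⁷ m⁴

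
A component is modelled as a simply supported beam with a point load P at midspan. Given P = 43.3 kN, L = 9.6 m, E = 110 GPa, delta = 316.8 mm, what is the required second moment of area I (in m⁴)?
Model: a simply supported beam with a point load P at midspan, so delta = (P·L^3) / (48·E·I).
Solve for I: I = (P·L^3) / (48·delta·E).
Convert to SI units:
  P = 43.3 kN = 43300 N
  E = 110 GPa = 1.1 × 10¹¹ Pa
  delta = 316.8 mm = 0.3168 m
Substitute:
  I = (43300 × 9.6^3) / (48 × 0.3168 × (1.1 × 10¹¹))
  I = 2.29 × 10⁻⁵ m⁴
Final answer: I = 2.29 × 10⁻⁵ m⁴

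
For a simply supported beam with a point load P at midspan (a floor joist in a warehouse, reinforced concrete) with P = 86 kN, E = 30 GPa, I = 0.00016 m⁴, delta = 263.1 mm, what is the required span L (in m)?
Model: a simply supported beam with a point load P at midspan, so delta = (P·L^3) / (48·E·I).
Solve for L: L = ((48·delta·E·I) / P)^(1/3).
Convert to SI units:
  P = 86 kN = 86000 N
  E = 30 GPa = 3 × 10¹⁰ Pa
  delta = 263.1 mm = 0.2631 m
Substitute:
  L = ((48 × 0.2631 × (3 × 10¹⁰) × 0.00016) / 86000)^(1/3)
  L = 8.9 m
Final answer: L = 8.9 m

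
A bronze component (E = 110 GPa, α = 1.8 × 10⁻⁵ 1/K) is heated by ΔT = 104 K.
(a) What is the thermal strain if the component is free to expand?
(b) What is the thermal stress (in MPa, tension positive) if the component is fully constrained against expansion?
(a) Free thermal strain ε_th = α·ΔT = (1.8 × 10⁻⁵) × 104 = 0.001872
(b) Fully constrained, the expansion is suppressed, so σ = -E·α·ΔT. Convert E = 110 GPa = 1.1 × 10¹¹ Pa.
  σ = -(1.1 × 10¹¹) × (1.8 × 10⁻⁵) × 104 = -2.059 × 10⁸ Pa = -205.9 MPa (compressive)
Final answer: (a) ε_th = 0.001872, (b) σ = -205.9 MPa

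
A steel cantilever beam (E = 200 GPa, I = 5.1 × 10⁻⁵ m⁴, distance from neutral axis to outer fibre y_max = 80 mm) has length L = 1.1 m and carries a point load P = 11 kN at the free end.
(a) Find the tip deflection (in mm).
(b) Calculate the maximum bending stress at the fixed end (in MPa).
(a) Tip deflection of a cantilever with an end point load: δ = P·L^3 / (3·E·I). Convert P = 11 kN = 11000 N, E = 200 GPa = 2 × 10¹¹ Pa.
  δ = (11000 × 1.1^3) / (3 × (2 × 10¹¹) × (5.1 × 10⁻⁵)) = 0.0004785 m = 0.4785 mm
(b) Maximum bending moment at the fixed end: M = P·L = 11000 × 1.1 = 12100 N·m. Convert y_max = 80 mm = 0.08 m.
  σ = M·y_max / I = (12100 × 0.08) / (5.1 × 10⁻⁵) = 1.898 × 10⁷ Pa = 18.98 MPa
Final answer: (a) δ = 0.4785 mm, (b) σ = 18.98 MPa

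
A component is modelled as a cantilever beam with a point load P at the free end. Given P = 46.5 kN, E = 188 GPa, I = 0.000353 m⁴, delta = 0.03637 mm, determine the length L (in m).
Model: a cantilever beam with a point load P at the free end, so delta = (P·L^3) / (3·E·I).
Solve for L: L = ((3·delta·E·I) / P)^(1/3).
Convert to SI units:
  P = 46.5 kN = 46500 N
  E = 188 GPa = 1.88 × 10¹¹ Pa
  delta = 0.03637 mm = 3.637 × 10⁻⁵ m
Substitute:
  L = ((3 × (3.637 × 10⁻⁵) × (1.88 × 10¹¹) × 0.000353) / 46500)^(1/3)
  L = 0.538 m
Final answer: L = 0.538 m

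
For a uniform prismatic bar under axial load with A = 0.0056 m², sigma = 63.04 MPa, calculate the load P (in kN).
Model: a uniform prismatic bar under axial load, so sigma = P / A.
Solve for P: P = sigma·A.
Convert to SI units:
  sigma = 63.04 MPa = 6.304 × 10⁷ Pa
Substitute:
  P = (6.304 × 10⁷) × 0.0056
  P = 353000 N
Convert: P = 353000 N = 353 kN
Final answer: P = 353 kN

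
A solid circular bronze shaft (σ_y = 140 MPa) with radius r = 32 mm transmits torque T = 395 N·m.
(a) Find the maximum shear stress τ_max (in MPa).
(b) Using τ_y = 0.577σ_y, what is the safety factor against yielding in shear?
(a) For a solid circular shaft, τ_max = T·r/J with J = π·r^4/2, i.e. τ_max = 2·T / (π·r^3). Convert r = 32 mm = 0.032 m.
  τ_max = (2 × 395) / (π × 0.032^3) = 7.674 × 10⁶ Pa = 7.674 MPa
(b) τ_y = 0.577 × 140 = 80.78 MPa
  SF = τ_y/τ_max = 80.78 / 7.674 = 10.53
Final answer: (a) τ_max = 7.674 MPa, (b) SF = 10.53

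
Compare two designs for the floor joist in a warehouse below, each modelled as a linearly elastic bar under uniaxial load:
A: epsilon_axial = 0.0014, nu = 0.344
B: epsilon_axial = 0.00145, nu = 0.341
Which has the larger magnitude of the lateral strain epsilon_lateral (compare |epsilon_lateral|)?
Model: a linearly elastic bar under uniaxial load, so epsilon_lateral = -nu·epsilon_axial (SI units).
  A: epsilon_lateral = -(0.344 × 0.0014) = -0.0004816
  B: epsilon_lateral = -(0.341 × 0.00145) = -0.0004945
|epsilon_lateral|: A = 0.0004816, B = 0.0004945, so B is larger in magnitude.
Final answer: B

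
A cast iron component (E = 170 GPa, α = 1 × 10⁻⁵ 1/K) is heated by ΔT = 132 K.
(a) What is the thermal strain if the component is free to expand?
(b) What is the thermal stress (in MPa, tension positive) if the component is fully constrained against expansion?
(a) Free thermal strain ε_th = α·ΔT = (1 × 10⁻⁵) × 132 = 0.00132
(b) Fully constrained, the expansion is suppressed, so σ = -E·α·ΔT. Convert E = 170 GPa = 1.7 × 10¹¹ Pa.
  σ = -(1.7 × 10¹¹) × (1 × 10⁻⁵) × 132 = -2.244 × 10⁸ Pa = -224.4 MPa (compressive)
Final answer: (a) ε_th = 0.00132, (b) σ = -224.4 MPa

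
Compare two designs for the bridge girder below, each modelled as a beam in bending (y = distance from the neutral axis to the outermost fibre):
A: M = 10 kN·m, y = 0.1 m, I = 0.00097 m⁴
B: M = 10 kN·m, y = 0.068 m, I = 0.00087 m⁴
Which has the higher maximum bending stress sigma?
Model: a beam in bending (y = distance from the neutral axis to the outermost fibre), so sigma = (M·y) / I (SI units).
  A: sigma = (10000 × 0.1) / 0.00097 = 1.031 × 10⁶ Pa = 1.031 MPa
  B: sigma = (10000 × 0.068) / 0.00087 = 781600 Pa = 0.7816 MPa
1.031 MPa > 0.7816 MPa, so A is larger.
Final answer: A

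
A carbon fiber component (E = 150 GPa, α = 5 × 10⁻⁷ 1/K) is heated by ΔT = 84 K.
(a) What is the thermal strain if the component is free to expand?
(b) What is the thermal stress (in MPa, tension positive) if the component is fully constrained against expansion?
(a) Free thermal strain ε_th = α·ΔT = (5 × 10⁻⁷) × 84 = 4.2 × 10⁻⁵
(b) Fully constrained, the expansion is suppressed, so σ = -E·α·ΔT. Convert E = 150 GPa = 1.5 × 10¹¹ Pa.
  σ = -(1.5 × 10¹¹) × (5 × 10⁻⁷) × 84 = -6.3 × 10⁶ Pa = -6.3 MPa (compressive)
Final answer: (a) ε_th = 4.2 × 10⁻⁵, (b) σ = -6.3 MPa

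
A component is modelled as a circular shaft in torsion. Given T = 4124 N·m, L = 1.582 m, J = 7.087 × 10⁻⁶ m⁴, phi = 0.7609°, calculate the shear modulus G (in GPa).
Model: a circular shaft in torsion, so phi = (T·L) / (G·J).
Solve for G: G = (T·L) / (phi·J).
Convert to SI units:
  phi = 0.7609° = 0.01328 rad
Substitute:
  G = (4124 × 1.582) / (0.01328 × (7.087 × 10⁻⁶))
  G = 6.932 × 10¹⁰ Pa
Convert: G = 6.932 × 10¹⁰ Pa = 69.32 GPa
Final answer: G = 69.32 GPa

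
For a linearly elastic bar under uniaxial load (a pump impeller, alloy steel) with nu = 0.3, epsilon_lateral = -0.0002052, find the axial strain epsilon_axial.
Model: a linearly elastic bar under uniaxial load, so epsilon_lateral = -nu·epsilon_axial.
Solve for epsilon_axial: epsilon_axial = -epsilon_lateral / nu.
Substitute:
  epsilon_axial = -(-0.0002052) / 0.3
  epsilon_axial = 0.000684
Final answer: epsilon_axial = 0.000684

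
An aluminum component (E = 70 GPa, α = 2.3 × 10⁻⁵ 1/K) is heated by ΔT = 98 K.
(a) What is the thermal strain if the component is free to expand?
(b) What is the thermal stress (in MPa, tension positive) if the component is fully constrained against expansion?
(a) Free thermal strain ε_th = α·ΔT = (2.3 × 10⁻⁵) × 98 = 0.002254
(b) Fully constrained, the expansion is suppressed, so σ = -E·α·ΔT. Convert E = 70 GPa = 7 × 10¹⁰ Pa.
  σ = -(7 × 10¹⁰) × (2.3 × 10⁻⁵) × 98 = -1.578 × 10⁸ Pa = -157.8 MPa (compressive)
Final answer: (a) ε_th = 0.002254, (b) σ = -157.8 MPa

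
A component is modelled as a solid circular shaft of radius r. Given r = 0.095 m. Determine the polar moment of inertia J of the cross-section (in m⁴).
Model: a solid circular shaft of radius r, so J = (π·r^4) / 2.
Substitute:
  J = (π × 0.095^4) / 2
  J = 0.0001279 m⁴
Final answer: J = 0.0001279 m⁴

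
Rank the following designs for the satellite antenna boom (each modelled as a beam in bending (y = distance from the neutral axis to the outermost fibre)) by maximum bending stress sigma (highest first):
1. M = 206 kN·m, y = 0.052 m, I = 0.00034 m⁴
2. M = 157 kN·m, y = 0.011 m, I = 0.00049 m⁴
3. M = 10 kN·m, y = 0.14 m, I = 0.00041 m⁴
Model: a beam in bending (y = distance from the neutral axis to the outermost fibre), so sigma = (M·y) / I (SI units).
  Case 1: sigma = (206000 × 0.052) / 0.00034 = 3.151 × 10⁷ Pa = 31.51 MPa
  Case 2: sigma = (157000 × 0.011) / 0.00049 = 3.524 × 10⁶ Pa = 3.524 MPa
  Case 3: sigma = (10000 × 0.14) / 0.00041 = 3.415 × 10⁶ Pa = 3.415 MPa
Ordering: 31.51 MPa (case 1) > 3.524 MPa (case 2) > 3.415 MPa (case 3)
Final answer: 1, 2, 3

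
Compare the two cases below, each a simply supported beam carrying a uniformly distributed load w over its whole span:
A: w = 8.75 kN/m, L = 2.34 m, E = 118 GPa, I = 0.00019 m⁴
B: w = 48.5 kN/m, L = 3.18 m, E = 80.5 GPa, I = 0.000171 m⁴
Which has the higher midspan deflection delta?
Model: a simply supported beam carrying a uniformly distributed load w over its whole span, so delta = (5·w·L^4) / (384·E·I) (SI units).
  A: delta = (5 × 8750 × 2.34^4) / (384 × (1.18 × 10¹¹) × 0.00019) = 0.0001524 m = 0.1524 mm
  B: delta = (5 × 48500 × 3.18^4) / (384 × (8.05 × 10¹⁰) × 0.000171) = 0.004691 m = 4.691 mm
4.691 mm > 0.1524 mm, so B is larger.
Final answer: B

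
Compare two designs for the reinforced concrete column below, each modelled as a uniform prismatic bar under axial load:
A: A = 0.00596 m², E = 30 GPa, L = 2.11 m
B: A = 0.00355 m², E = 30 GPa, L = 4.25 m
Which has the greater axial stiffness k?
Model: a uniform prismatic bar under axial load, so k = (A·E) / L (SI units).
  A: k = (0.00596 × (3 × 10¹⁰)) / 2.11 = 8.474 × 10⁷ N/m = 84.74 MN/m
  B: k = (0.00355 × (3 × 10¹⁰)) / 4.25 = 2.506 × 10⁷ N/m = 25.06 MN/m
84.74 MN/m > 25.06 MN/m, so A is larger.
Final answer: A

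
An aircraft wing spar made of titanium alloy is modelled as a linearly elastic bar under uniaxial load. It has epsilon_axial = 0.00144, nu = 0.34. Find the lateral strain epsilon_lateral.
Model: a linearly elastic bar under uniaxial load, so epsilon_lateral = -nu·epsilon_axial.
Substitute:
  epsilon_lateral = -(0.34 × 0.00144)
  epsilon_lateral = -0.0004896
Final answer: epsilon_lateral = -0.0004896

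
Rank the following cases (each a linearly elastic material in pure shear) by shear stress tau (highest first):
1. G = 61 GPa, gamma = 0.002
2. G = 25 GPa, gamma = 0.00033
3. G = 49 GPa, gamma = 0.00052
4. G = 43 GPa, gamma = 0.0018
Model: a linearly elastic material in pure shear, so tau = G·gamma (SI units).
  Case 1: tau = (6.1 × 10¹⁰) × 0.002 = 1.22 × 10⁸ Pa = 122 MPa
  Case 2: tau = (2.5 × 10¹⁰) × 0.00033 = 8.25 × 10⁶ Pa = 8.25 MPa
  Case 3: tau = (4.9 × 10¹⁰) × 0.00052 = 2.548 × 10⁷ Pa = 25.48 MPa
  Case 4: tau = (4.3 × 10¹⁰) × 0.0018 = 7.74 × 10⁷ Pa = 77.4 MPa
Ordering: 122 MPa (case 1) > 77.4 MPa (case 4) > 25.48 MPa (case 3) > 8.25 MPa (case 2)
Final answer: 1, 4, 3, 2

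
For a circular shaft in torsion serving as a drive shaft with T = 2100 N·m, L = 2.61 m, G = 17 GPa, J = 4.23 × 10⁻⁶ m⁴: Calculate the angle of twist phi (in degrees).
Model: a circular shaft in torsion, so phi = (T·L) / (G·J).
Convert to SI units:
  G = 17 GPa = 1.7 × 10¹⁰ Pa
Substitute:
  phi = (2100 × 2.61) / ((1.7 × 10¹⁰) × (4.23 × 10⁻⁶))
  phi = 0.07622 rad
Convert to degrees: phi = 0.07622 × 180/π = 4.367°
Final answer: phi = 4.367°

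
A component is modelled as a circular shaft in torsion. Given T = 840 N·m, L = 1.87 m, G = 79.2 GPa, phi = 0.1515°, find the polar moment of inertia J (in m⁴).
Model: a circular shaft in torsion, so phi = (T·L) / (G·J).
Solve for J: J = (T·L) / (phi·G).
Convert to SI units:
  G = 79.2 GPa = 7.92 × 10¹⁰ Pa
  phi = 0.1515° = 0.002644 rad
Substitute:
  J = (840 × 1.87) / (0.002644 × (7.92 × 10¹⁰))
  J = 7.501 × 10⁻⁶ m⁴
Final answer: J = 7.501 × 10⁻⁶ m⁴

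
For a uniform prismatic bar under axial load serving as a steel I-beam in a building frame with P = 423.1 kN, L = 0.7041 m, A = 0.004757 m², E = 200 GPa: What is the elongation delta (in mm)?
Model: a uniform prismatic bar under axial load, so delta = (P·L) / (A·E).
Convert to SI units:
  P = 423.1 kN = 423100 N
  E = 200 GPa = 2 × 10¹¹ Pa
Substitute:
  delta = (423100 × 0.7041) / (0.004757 × (2 × 10¹¹))
  delta = 0.0003131 m
Convert: delta = 0.0003131 m = 0.3131 mm
Final answer: delta = 0.3131 mm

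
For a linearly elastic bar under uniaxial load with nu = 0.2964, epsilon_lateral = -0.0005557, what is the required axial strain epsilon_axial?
Model: a linearly elastic bar under uniaxial load, so epsilon_lateral = -nu·epsilon_axial.
Solve for epsilon_axial: epsilon_axial = -epsilon_lateral / nu.
Substitute:
  epsilon_axial = -(-0.0005557) / 0.2964
  epsilon_axial = 0.001875
Final answer: epsilon_axial = 0.001875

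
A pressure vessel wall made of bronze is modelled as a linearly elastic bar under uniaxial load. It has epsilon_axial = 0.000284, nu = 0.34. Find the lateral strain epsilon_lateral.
Model: a linearly elastic bar under uniaxial load, so epsilon_lateral = -nu·epsilon_axial.
Substitute:
  epsilon_lateral = -(0.34 × 0.000284)
  epsilon_lateral = -9.656 × 10⁻⁵
Final answer: epsilon_lateral = -9.656 × 10⁻⁵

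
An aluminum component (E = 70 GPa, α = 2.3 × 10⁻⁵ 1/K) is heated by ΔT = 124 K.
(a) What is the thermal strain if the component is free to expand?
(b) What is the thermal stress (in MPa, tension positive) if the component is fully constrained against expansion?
(a) Free thermal strain ε_th = α·ΔT = (2.3 × 10⁻⁵) × 124 = 0.002852
(b) Fully constrained, the expansion is suppressed, so σ = -E·α·ΔT. Convert E = 70 GPa = 7 × 10¹⁰ Pa.
  σ = -(7 × 10¹⁰) × (2.3 × 10⁻⁵) × 124 = -1.996 × 10⁸ Pa = -199.6 MPa (compressive)
Final answer: (a) ε_th = 0.002852, (b) σ = -199.6 MPa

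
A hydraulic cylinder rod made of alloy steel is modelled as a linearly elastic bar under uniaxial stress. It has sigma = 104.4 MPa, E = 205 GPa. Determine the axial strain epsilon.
Model: a linearly elastic bar under uniaxial stress, so epsilon = sigma / E.
Convert to SI units:
  sigma = 104.4 MPa = 1.044 × 10⁸ Pa
  E = 205 GPa = 2.05 × 10¹¹ Pa
Substitute:
  epsilon = (1.044 × 10⁸) / (2.05 × 10¹¹)
  epsilon = 0.0005093
Final answer: epsilon = 0.0005093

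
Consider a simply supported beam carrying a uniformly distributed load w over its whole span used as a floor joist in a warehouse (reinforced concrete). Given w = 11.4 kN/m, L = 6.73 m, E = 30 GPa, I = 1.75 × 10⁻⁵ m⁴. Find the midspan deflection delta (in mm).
Model: a simply supported beam carrying a uniformly distributed load w over its whole span, so delta = (5·w·L^4) / (384·E·I).
Convert to SI units:
  w = 11.4 kN/m = 11400 N/m
  E = 30 GPa = 3 × 10¹⁰ Pa
Substitute:
  delta = (5 × 11400 × 6.73^4) / (384 × (3 × 10¹⁰) × (1.75 × 10⁻⁵))
  delta = 0.58 m
Convert: delta = 0.58 m = 580 mm
Final answer: delta = 580 mm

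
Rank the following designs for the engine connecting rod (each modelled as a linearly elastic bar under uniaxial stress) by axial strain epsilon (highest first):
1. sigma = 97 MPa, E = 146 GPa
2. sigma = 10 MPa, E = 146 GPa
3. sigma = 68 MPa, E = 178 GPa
Model: a linearly elastic bar under uniaxial stress, so epsilon = sigma / E (SI units).
  Case 1: epsilon = (9.7 × 10⁷) / (1.46 × 10¹¹) = 0.0006644
  Case 2: epsilon = (1 × 10⁷) / (1.46 × 10¹¹) = 6.849 × 10⁻⁵
  Case 3: epsilon = (6.8 × 10⁷) / (1.78 × 10¹¹) = 0.000382
Ordering: 0.0006644 (case 1) > 0.000382 (case 3) > 6.849 × 10⁻⁵ (case 2)
Final answer: 1, 3, 2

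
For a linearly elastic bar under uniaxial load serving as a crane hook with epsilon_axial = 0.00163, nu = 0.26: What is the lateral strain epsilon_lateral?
Model: a linearly elastic bar under uniaxial load, so epsilon_lateral = -nu·epsilon_axial.
Substitute:
  epsilon_lateral = -(0.26 × 0.00163)
  epsilon_lateral = -0.0004238
Final answer: epsilon_lateral = -0.0004238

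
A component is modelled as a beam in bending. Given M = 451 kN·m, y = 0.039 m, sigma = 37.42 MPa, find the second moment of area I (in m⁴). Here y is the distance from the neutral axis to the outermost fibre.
Model: a beam in bending, so sigma = (M·y) / I.
Solve for I: I = (M·y) / sigma.
Convert to SI units:
  M = 451 kN·m = 451000 N·m
  sigma = 37.42 MPa = 3.742 × 10⁷ Pa
Substitute:
  I = (451000 × 0.039) / (3.742 × 10⁷)
  I = 0.00047 m⁴
Final answer: I = 0.00047 m⁴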